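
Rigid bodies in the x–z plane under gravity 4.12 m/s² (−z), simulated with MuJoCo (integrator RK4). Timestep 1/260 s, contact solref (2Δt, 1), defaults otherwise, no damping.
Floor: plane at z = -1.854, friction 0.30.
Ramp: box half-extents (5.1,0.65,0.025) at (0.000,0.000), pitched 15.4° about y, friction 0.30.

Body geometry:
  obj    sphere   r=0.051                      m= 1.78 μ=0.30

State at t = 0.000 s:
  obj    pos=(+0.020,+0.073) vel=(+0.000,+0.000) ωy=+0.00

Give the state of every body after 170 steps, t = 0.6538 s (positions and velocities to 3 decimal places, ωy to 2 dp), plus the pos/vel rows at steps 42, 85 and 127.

State at t = 0.6538 s:
  obj    pos=(+0.181,+0.029) vel=(+0.493,-0.136) ωy=+10.02

Key-timestep trajectory:
   step    t(s)  obj.x    obj.z    obj.vx   obj.vz 
     42  0.1615   +0.030  +0.071  +0.122  -0.034
     85  0.3269   +0.060  +0.062  +0.246  -0.068
    127  0.4885   +0.110  +0.049  +0.368  -0.101


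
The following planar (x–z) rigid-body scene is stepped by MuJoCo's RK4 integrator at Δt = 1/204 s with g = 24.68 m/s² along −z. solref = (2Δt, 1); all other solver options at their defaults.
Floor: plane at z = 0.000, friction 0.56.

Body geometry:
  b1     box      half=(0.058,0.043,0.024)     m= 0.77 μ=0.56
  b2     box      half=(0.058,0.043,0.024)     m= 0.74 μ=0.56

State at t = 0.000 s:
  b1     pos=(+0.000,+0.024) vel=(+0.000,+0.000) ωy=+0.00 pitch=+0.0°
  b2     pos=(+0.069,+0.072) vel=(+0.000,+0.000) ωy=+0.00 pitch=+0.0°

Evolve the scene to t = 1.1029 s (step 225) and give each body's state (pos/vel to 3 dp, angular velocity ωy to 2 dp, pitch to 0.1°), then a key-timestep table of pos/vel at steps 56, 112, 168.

State at t = 1.1029 s:
  b1     pos=(-0.001,+0.024) vel=(-0.001,+0.000) ωy=+0.00 pitch=+0.0°
  b2     pos=(+0.082,+0.058) vel=(+0.000,-0.001) ωy=-0.02 pitch=+44.1°

Key-timestep trajectory:
   step    t(s)  b1.x    b1.z    b1.vx   b1.vz   b2.x    b2.z    b2.vx   b2.vz 
     56  0.2745   +0.000  +0.024  -0.001  +0.000   +0.082  +0.058  +0.001  +0.000
    112  0.5490   +0.000  +0.024  -0.001  +0.000   +0.082  +0.058  +0.000  -0.001
    168  0.8235   -0.001  +0.024  -0.001  +0.000   +0.082  +0.058  +0.000  -0.001


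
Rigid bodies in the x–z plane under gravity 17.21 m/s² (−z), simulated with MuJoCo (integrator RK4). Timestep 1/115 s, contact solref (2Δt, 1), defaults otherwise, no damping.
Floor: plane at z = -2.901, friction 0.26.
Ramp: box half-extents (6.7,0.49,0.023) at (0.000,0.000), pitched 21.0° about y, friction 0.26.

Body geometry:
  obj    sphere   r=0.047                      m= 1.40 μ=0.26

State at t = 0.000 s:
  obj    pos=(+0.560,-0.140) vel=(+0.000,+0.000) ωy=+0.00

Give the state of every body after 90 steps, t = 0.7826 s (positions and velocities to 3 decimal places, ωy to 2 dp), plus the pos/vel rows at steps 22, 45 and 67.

State at t = 0.7826 s:
  obj    pos=(+1.820,-0.624) vel=(+3.219,-1.236) ωy=+73.34

Key-timestep trajectory:
   step    t(s)  obj.x    obj.z    obj.vx   obj.vz 
     22  0.1913   +0.635  -0.169  +0.787  -0.302
     45  0.3913   +0.875  -0.261  +1.610  -0.618
     67  0.5826   +1.258  -0.408  +2.396  -0.920


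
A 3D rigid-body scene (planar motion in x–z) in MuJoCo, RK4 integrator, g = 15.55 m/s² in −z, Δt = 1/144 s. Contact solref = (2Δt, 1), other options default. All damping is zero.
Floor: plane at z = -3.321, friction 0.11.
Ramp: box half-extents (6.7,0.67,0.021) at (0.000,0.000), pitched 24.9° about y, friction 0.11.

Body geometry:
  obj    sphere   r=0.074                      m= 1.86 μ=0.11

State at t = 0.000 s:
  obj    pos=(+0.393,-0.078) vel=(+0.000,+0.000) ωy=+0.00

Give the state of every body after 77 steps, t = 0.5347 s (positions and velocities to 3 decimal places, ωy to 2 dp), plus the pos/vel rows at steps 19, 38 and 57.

State at t = 0.5347 s:
  obj    pos=(+1.041,-0.379) vel=(+2.425,-1.120) ωy=+28.03

Key-timestep trajectory:
   step    t(s)  obj.x    obj.z    obj.vx   obj.vz 
     19  0.1319   +0.432  -0.096  +0.603  -0.263
     38  0.2639   +0.551  -0.151  +1.200  -0.543
     57  0.3958   +0.748  -0.243  +1.788  -0.849


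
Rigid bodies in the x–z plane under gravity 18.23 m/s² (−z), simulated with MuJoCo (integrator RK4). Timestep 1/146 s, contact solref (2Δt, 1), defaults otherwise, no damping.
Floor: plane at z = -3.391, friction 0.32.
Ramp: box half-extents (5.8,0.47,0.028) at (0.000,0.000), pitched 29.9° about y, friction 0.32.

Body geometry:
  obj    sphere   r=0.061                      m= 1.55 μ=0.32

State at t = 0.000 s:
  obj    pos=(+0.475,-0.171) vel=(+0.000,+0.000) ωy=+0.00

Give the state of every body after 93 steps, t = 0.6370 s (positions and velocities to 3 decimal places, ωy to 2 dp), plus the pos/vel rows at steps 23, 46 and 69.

State at t = 0.6370 s:
  obj    pos=(+1.617,-0.827) vel=(+3.584,-2.061) ωy=+67.76

Key-timestep trajectory:
   step    t(s)  obj.x    obj.z    obj.vx   obj.vz 
     23  0.1575   +0.545  -0.211  +0.887  -0.510
     46  0.3151   +0.755  -0.331  +1.773  -1.020
     69  0.4726   +1.104  -0.532  +2.660  -1.529


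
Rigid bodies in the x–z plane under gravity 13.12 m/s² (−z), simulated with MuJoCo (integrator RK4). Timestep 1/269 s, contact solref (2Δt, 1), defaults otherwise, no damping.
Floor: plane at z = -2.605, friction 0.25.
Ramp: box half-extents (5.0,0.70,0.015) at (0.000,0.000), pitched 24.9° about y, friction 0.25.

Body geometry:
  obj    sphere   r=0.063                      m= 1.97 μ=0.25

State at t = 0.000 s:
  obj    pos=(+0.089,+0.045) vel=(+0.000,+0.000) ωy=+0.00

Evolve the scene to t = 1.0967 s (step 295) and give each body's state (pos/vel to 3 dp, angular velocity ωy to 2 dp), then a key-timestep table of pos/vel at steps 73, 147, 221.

State at t = 1.0967 s:
  obj    pos=(+2.241,-0.954) vel=(+3.925,-1.822) ωy=+68.68

Key-timestep trajectory:
   step    t(s)  obj.x    obj.z    obj.vx   obj.vz 
     73  0.2714   +0.221  -0.016  +0.971  -0.451
    147  0.5465   +0.623  -0.203  +1.956  -0.908
    221  0.8216   +1.297  -0.516  +2.940  -1.365


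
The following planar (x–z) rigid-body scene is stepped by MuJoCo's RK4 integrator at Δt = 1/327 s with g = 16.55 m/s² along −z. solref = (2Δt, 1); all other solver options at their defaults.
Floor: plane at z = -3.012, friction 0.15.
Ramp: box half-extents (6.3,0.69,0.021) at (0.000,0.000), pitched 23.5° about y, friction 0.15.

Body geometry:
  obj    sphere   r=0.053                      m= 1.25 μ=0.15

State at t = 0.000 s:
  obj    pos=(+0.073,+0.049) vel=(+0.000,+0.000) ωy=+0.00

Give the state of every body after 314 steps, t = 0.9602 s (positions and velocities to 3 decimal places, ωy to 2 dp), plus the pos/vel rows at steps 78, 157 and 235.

State at t = 0.9602 s:
  obj    pos=(+2.066,-0.818) vel=(+4.151,-1.805) ωy=+85.39

Key-timestep trajectory:
   step    t(s)  obj.x    obj.z    obj.vx   obj.vz 
     78  0.2385   +0.196  -0.005  +1.031  -0.448
    157  0.4801   +0.571  -0.168  +2.076  -0.903
    235  0.7187   +1.189  -0.437  +3.107  -1.351


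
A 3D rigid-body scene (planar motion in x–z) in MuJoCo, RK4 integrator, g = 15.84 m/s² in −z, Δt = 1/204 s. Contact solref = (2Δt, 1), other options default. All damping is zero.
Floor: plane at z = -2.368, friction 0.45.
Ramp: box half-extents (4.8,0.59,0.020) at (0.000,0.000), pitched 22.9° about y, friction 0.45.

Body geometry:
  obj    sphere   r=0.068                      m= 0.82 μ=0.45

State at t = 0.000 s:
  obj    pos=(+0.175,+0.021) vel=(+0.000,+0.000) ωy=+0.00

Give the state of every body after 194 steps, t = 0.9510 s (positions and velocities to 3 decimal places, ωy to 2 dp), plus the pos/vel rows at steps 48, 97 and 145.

State at t = 0.9510 s:
  obj    pos=(+2.009,-0.753) vel=(+3.857,-1.629) ωy=+61.56

Key-timestep trajectory:
   step    t(s)  obj.x    obj.z    obj.vx   obj.vz 
     48  0.2353   +0.288  -0.026  +0.954  -0.403
     97  0.4755   +0.634  -0.172  +1.928  -0.815
    145  0.7108   +1.200  -0.411  +2.883  -1.218


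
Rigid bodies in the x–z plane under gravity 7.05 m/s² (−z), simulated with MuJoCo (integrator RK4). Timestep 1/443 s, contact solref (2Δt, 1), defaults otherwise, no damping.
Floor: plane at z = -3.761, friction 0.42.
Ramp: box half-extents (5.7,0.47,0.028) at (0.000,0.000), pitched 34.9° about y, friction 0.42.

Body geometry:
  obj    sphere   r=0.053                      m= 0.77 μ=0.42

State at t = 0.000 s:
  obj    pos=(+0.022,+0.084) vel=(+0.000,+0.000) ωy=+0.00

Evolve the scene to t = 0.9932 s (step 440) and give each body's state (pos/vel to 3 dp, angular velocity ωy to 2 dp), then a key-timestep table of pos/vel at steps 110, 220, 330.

State at t = 0.9932 s:
  obj    pos=(+1.187,-0.730) vel=(+2.347,-1.637) ωy=+53.99

Key-timestep trajectory:
   step    t(s)  obj.x    obj.z    obj.vx   obj.vz 
    110  0.2483   +0.095  +0.033  +0.587  -0.409
    220  0.4966   +0.313  -0.120  +1.174  -0.819
    330  0.7449   +0.677  -0.374  +1.760  -1.228


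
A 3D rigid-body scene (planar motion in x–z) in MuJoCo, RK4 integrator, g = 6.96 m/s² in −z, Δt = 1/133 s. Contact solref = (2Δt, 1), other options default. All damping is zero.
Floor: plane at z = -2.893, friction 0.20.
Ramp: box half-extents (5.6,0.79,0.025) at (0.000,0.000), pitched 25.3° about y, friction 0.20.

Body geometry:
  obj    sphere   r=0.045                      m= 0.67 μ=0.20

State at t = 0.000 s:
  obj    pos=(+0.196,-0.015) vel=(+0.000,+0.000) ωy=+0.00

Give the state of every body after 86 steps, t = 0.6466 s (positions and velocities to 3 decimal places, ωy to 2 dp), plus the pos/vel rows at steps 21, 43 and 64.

State at t = 0.6466 s:
  obj    pos=(+0.598,-0.205) vel=(+1.242,-0.587) ωy=+30.51

Key-timestep trajectory:
   step    t(s)  obj.x    obj.z    obj.vx   obj.vz 
     21  0.1579   +0.220  -0.027  +0.303  -0.143
     43  0.3233   +0.296  -0.063  +0.621  -0.294
     64  0.4812   +0.418  -0.120  +0.924  -0.437


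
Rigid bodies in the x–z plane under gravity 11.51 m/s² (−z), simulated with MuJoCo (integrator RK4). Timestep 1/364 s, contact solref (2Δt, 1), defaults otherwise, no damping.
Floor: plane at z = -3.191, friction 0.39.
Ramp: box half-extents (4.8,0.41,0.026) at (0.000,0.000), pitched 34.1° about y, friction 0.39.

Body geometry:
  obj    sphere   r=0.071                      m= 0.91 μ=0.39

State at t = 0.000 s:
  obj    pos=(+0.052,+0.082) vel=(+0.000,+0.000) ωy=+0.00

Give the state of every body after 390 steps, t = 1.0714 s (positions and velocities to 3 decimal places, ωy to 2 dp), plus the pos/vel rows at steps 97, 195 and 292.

State at t = 1.0714 s:
  obj    pos=(+2.243,-1.401) vel=(+4.089,-2.769) ωy=+69.55

Key-timestep trajectory:
   step    t(s)  obj.x    obj.z    obj.vx   obj.vz 
     97  0.2665   +0.188  -0.010  +1.017  -0.689
    195  0.5357   +0.600  -0.289  +2.045  -1.384
    292  0.8022   +1.280  -0.750  +3.062  -2.073


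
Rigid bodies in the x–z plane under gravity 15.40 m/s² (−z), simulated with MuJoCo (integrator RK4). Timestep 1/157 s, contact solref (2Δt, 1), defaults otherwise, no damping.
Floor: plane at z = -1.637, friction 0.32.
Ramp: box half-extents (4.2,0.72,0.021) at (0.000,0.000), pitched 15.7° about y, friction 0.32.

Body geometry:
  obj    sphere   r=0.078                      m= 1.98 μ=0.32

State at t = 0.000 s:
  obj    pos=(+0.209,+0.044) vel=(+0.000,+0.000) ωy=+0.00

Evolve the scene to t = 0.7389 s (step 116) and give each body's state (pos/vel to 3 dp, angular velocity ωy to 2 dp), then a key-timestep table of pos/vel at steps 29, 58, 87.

State at t = 0.7389 s:
  obj    pos=(+0.991,-0.176) vel=(+2.117,-0.595) ωy=+28.19

Key-timestep trajectory:
   step    t(s)  obj.x    obj.z    obj.vx   obj.vz 
     29  0.1847   +0.258  +0.030  +0.530  -0.149
     58  0.3694   +0.405  -0.011  +1.059  -0.298
     87  0.5541   +0.649  -0.080  +1.588  -0.446


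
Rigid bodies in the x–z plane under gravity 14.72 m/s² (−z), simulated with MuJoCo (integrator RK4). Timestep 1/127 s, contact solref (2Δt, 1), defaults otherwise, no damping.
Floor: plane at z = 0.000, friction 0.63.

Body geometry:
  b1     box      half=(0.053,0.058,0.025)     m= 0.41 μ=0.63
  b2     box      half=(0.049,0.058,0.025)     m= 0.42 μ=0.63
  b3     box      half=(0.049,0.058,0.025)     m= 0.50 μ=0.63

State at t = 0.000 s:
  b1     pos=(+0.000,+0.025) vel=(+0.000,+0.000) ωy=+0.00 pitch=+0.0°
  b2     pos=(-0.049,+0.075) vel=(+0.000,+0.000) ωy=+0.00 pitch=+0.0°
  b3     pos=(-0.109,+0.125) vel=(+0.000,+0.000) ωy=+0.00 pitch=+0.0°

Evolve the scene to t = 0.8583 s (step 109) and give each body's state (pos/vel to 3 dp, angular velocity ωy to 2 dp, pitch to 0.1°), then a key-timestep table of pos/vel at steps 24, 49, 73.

State at t = 0.8583 s:
  b1     pos=(+0.000,+0.025) vel=(+0.000,+0.000) ωy=+0.00 pitch=+0.0°
  b2     pos=(-0.093,+0.049) vel=(+0.000,+0.000) ωy=+0.00 pitch=-90.0°
  b3     pos=(-0.192,+0.049) vel=(+0.000,+0.000) ωy=+0.00 pitch=-90.0°

Key-timestep trajectory:
   step    t(s)  b1.x    b1.z    b1.vx   b1.vz   b2.x    b2.z    b2.vx   b2.vz   b3.x    b3.z    b3.vx   b3.vz 
     24  0.1890   +0.000  +0.025  +0.000  +0.000   -0.084  +0.049  -0.482  -0.247   -0.161  +0.050  -0.118  +0.207
     49  0.3858   +0.000  +0.025  +0.000  +0.000   -0.093  +0.049  -0.136  -0.048   -0.203  +0.053  -0.071  +0.036
     73  0.5748   +0.000  +0.025  +0.000  +0.000   -0.093  +0.049  +0.000  +0.000   -0.187  +0.051  -0.036  -0.004


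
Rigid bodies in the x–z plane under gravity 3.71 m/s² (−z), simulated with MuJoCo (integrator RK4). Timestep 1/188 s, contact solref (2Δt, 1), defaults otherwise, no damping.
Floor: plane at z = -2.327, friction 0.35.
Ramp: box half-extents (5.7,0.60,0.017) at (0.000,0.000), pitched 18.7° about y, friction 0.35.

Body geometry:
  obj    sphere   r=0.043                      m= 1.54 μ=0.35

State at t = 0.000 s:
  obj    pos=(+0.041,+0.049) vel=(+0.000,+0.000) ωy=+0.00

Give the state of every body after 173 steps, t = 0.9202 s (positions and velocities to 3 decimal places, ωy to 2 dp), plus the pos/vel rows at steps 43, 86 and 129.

State at t = 0.9202 s:
  obj    pos=(+0.382,-0.066) vel=(+0.741,-0.251) ωy=+18.18

Key-timestep trajectory:
   step    t(s)  obj.x    obj.z    obj.vx   obj.vz 
     43  0.2287   +0.062  +0.042  +0.184  -0.062
     86  0.4574   +0.125  +0.021  +0.368  -0.125
    129  0.6862   +0.231  -0.015  +0.552  -0.187


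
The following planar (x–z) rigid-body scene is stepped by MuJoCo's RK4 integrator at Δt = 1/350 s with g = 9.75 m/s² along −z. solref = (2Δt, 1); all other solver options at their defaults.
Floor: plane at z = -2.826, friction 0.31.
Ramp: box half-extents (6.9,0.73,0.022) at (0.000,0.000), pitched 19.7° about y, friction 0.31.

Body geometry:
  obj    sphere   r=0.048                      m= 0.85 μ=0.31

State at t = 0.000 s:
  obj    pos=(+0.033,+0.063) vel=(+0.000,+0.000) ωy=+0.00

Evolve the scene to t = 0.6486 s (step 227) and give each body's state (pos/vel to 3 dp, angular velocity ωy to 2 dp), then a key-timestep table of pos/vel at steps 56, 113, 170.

State at t = 0.6486 s:
  obj    pos=(+0.498,-0.104) vel=(+1.434,-0.513) ωy=+31.72

Key-timestep trajectory:
   step    t(s)  obj.x    obj.z    obj.vx   obj.vz 
     56  0.1600   +0.061  +0.052  +0.354  -0.127
    113  0.3229   +0.148  +0.021  +0.714  -0.256
    170  0.4857   +0.294  -0.031  +1.074  -0.384


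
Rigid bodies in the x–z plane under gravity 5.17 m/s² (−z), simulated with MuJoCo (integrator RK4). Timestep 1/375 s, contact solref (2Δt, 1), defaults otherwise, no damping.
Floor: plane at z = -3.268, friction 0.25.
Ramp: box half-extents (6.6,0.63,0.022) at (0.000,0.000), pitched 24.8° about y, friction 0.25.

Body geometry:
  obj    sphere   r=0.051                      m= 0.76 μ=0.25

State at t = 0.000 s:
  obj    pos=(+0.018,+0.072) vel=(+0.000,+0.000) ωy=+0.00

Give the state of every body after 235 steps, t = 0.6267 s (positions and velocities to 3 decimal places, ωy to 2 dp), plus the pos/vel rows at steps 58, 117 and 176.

State at t = 0.6267 s:
  obj    pos=(+0.294,-0.056) vel=(+0.881,-0.407) ωy=+19.03

Key-timestep trajectory:
   step    t(s)  obj.x    obj.z    obj.vx   obj.vz 
     58  0.1547   +0.035  +0.064  +0.218  -0.101
    117  0.3120   +0.086  +0.040  +0.439  -0.203
    176  0.4693   +0.173  +0.001  +0.660  -0.305


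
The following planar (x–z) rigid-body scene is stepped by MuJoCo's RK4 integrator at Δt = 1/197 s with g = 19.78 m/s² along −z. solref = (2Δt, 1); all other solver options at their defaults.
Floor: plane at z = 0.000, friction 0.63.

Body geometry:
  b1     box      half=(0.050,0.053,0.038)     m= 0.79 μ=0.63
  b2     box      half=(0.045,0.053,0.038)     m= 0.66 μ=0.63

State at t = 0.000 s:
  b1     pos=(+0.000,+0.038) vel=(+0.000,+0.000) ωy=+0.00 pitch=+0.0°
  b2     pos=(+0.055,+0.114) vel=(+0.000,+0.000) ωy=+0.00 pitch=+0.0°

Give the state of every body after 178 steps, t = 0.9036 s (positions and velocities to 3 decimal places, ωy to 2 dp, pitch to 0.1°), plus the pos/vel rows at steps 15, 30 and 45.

State at t = 0.9036 s:
  b1     pos=(+0.000,+0.038) vel=(+0.000,+0.000) ωy=+0.00 pitch=+0.0°
  b2     pos=(+0.100,+0.045) vel=(+0.000,+0.000) ωy=+0.00 pitch=+90.0°

Key-timestep trajectory:
   step    t(s)  b1.x    b1.z    b1.vx   b1.vz   b2.x    b2.z    b2.vx   b2.vz 
     15  0.0761   +0.000  +0.038  +0.000  +0.000   +0.060  +0.113  +0.137  -0.034
     30  0.1523   +0.000  +0.038  +0.000  +0.000   +0.079  +0.101  +0.369  -0.413
     45  0.2284   +0.000  +0.038  +0.000  +0.000   +0.103  +0.040  -0.108  +0.226


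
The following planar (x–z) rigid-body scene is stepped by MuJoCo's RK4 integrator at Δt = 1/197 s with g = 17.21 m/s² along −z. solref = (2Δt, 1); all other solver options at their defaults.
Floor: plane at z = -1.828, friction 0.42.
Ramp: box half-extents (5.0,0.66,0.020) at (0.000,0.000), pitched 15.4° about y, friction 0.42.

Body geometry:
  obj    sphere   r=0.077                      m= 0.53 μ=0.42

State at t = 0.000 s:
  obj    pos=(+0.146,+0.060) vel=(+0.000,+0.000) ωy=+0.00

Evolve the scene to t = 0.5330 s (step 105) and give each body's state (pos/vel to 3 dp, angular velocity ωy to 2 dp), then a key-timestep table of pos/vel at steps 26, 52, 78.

State at t = 0.5330 s:
  obj    pos=(+0.593,-0.063) vel=(+1.678,-0.462) ωy=+22.59

Key-timestep trajectory:
   step    t(s)  obj.x    obj.z    obj.vx   obj.vz 
     26  0.1320   +0.174  +0.053  +0.416  -0.114
     52  0.2640   +0.256  +0.030  +0.831  -0.229
     78  0.3959   +0.393  -0.008  +1.246  -0.343


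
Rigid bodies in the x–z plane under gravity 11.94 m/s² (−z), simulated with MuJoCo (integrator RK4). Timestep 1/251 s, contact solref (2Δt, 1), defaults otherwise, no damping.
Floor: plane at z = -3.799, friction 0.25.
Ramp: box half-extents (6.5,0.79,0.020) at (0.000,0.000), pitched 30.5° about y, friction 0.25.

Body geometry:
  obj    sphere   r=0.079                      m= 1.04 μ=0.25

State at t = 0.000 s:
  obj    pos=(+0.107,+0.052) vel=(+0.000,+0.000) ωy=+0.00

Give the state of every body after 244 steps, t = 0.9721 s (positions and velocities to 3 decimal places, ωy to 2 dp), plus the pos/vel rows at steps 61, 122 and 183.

State at t = 0.9721 s:
  obj    pos=(+1.869,-0.986) vel=(+3.626,-2.136) ωy=+53.25

Key-timestep trajectory:
   step    t(s)  obj.x    obj.z    obj.vx   obj.vz 
     61  0.2430   +0.217  -0.013  +0.907  -0.534
    122  0.4861   +0.548  -0.208  +1.813  -1.068
    183  0.7291   +1.098  -0.532  +2.719  -1.602


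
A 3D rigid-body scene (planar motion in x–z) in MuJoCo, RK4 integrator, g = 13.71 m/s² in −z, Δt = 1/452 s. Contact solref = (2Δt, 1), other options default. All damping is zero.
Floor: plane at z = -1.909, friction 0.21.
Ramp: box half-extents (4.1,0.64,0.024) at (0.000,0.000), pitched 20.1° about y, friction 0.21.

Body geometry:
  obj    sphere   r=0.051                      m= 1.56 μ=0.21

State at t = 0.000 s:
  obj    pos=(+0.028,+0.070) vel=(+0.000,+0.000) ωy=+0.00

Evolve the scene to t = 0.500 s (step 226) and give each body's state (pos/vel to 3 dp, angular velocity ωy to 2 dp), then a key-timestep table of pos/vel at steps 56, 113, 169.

State at t = 0.500 s:
  obj    pos=(+0.423,-0.075) vel=(+1.580,-0.578) ωy=+32.99

Key-timestep trajectory:
   step    t(s)  obj.x    obj.z    obj.vx   obj.vz 
     56  0.1239   +0.052  +0.061  +0.392  -0.143
    113  0.2500   +0.127  +0.033  +0.790  -0.289
    169  0.3739   +0.249  -0.011  +1.182  -0.432


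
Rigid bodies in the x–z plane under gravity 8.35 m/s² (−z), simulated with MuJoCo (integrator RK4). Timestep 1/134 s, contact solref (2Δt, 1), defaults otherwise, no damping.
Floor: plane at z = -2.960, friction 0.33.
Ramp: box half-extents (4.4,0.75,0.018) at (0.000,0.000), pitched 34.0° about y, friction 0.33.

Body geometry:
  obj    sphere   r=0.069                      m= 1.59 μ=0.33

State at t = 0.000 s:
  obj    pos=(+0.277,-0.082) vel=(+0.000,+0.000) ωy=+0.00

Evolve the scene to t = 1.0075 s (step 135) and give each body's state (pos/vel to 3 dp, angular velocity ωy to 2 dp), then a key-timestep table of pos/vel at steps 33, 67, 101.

State at t = 1.0075 s:
  obj    pos=(+1.681,-1.029) vel=(+2.786,-1.879) ωy=+48.68

Key-timestep trajectory:
   step    t(s)  obj.x    obj.z    obj.vx   obj.vz 
     33  0.2463   +0.361  -0.139  +0.681  -0.460
     67  0.5000   +0.623  -0.315  +1.383  -0.933
    101  0.7537   +1.063  -0.612  +2.084  -1.406


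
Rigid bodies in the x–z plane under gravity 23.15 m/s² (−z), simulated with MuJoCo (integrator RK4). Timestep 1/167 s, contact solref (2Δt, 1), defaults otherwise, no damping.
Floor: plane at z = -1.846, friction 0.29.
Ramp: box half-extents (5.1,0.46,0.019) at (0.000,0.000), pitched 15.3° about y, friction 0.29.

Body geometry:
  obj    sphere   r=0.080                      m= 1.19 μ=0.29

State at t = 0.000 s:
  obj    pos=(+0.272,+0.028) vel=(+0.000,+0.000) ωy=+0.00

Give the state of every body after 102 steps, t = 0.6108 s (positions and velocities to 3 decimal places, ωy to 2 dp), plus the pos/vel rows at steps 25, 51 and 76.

State at t = 0.6108 s:
  obj    pos=(+1.057,-0.187) vel=(+2.571,-0.703) ωy=+33.30

Key-timestep trajectory:
   step    t(s)  obj.x    obj.z    obj.vx   obj.vz 
     25  0.1497   +0.319  +0.015  +0.630  -0.172
     51  0.3054   +0.468  -0.026  +1.286  -0.352
     76  0.4551   +0.708  -0.091  +1.916  -0.524


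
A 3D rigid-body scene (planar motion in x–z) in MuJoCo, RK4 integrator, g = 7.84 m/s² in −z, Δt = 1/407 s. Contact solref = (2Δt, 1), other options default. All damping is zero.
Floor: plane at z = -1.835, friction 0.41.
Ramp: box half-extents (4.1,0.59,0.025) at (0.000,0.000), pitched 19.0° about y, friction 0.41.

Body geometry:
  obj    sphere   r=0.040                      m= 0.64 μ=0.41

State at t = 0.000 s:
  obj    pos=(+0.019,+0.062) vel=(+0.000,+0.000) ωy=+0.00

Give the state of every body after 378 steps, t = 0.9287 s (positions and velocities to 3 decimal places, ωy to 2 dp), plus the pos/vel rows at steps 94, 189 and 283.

State at t = 0.9287 s:
  obj    pos=(+0.763,-0.194) vel=(+1.601,-0.551) ωy=+42.33

Key-timestep trajectory:
   step    t(s)  obj.x    obj.z    obj.vx   obj.vz 
     94  0.2310   +0.065  +0.046  +0.398  -0.137
    189  0.4644   +0.205  -0.002  +0.801  -0.276
    283  0.6953   +0.436  -0.081  +1.199  -0.413


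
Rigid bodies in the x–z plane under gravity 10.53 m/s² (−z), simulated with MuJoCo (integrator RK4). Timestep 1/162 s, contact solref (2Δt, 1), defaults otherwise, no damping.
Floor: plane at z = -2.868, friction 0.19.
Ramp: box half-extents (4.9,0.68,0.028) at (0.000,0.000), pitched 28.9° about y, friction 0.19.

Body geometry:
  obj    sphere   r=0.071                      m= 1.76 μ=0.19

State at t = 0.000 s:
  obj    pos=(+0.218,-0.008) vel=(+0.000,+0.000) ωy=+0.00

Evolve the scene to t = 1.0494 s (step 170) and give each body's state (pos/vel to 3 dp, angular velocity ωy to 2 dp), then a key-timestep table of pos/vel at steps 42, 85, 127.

State at t = 1.0494 s:
  obj    pos=(+1.971,-0.975) vel=(+3.340,-1.844) ωy=+53.71

Key-timestep trajectory:
   step    t(s)  obj.x    obj.z    obj.vx   obj.vz 
     42  0.2593   +0.325  -0.067  +0.825  -0.456
     85  0.5247   +0.657  -0.249  +1.670  -0.922
    127  0.7840   +1.196  -0.547  +2.495  -1.377


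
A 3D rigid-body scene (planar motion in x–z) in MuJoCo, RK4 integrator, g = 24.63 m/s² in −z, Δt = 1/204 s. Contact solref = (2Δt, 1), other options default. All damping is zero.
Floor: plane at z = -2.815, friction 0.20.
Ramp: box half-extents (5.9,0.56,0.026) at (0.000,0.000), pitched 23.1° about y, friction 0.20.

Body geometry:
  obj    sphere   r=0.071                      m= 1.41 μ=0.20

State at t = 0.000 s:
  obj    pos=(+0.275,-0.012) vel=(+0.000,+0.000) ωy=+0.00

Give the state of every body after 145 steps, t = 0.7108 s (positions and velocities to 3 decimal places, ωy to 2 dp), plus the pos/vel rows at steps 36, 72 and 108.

State at t = 0.7108 s:
  obj    pos=(+1.879,-0.696) vel=(+4.513,-1.925) ωy=+69.08

Key-timestep trajectory:
   step    t(s)  obj.x    obj.z    obj.vx   obj.vz 
     36  0.1765   +0.374  -0.054  +1.121  -0.478
     72  0.3529   +0.671  -0.181  +2.241  -0.956
    108  0.5294   +1.165  -0.391  +3.362  -1.434


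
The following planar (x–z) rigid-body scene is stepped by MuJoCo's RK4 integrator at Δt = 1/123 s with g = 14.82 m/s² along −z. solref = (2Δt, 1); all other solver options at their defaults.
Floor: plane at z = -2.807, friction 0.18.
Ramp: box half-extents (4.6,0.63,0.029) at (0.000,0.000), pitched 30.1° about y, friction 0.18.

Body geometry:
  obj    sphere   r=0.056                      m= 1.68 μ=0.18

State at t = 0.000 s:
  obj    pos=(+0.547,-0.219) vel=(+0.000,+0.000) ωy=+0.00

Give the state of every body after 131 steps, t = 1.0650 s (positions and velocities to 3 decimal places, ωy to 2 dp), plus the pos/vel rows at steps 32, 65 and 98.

State at t = 1.0650 s:
  obj    pos=(+3.153,-1.729) vel=(+4.892,-2.836) ωy=+100.92

Key-timestep trajectory:
   step    t(s)  obj.x    obj.z    obj.vx   obj.vz 
     32  0.2602   +0.703  -0.309  +1.196  -0.693
     65  0.5285   +1.189  -0.591  +2.428  -1.407
     98  0.7967   +2.006  -1.064  +3.660  -2.122


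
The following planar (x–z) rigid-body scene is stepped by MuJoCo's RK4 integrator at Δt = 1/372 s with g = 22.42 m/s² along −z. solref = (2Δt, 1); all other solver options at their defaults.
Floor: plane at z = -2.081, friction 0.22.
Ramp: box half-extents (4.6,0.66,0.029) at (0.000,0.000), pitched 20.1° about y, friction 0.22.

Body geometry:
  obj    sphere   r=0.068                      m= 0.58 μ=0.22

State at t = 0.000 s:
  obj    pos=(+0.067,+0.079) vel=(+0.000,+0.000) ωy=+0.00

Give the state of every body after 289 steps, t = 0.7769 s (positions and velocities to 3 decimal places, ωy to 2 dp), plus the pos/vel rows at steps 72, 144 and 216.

State at t = 0.7769 s:
  obj    pos=(+1.627,-0.492) vel=(+4.015,-1.469) ωy=+62.87

Key-timestep trajectory:
   step    t(s)  obj.x    obj.z    obj.vx   obj.vz 
     72  0.1935   +0.164  +0.043  +1.000  -0.366
    144  0.3871   +0.454  -0.063  +2.001  -0.732
    216  0.5806   +0.938  -0.240  +3.001  -1.098


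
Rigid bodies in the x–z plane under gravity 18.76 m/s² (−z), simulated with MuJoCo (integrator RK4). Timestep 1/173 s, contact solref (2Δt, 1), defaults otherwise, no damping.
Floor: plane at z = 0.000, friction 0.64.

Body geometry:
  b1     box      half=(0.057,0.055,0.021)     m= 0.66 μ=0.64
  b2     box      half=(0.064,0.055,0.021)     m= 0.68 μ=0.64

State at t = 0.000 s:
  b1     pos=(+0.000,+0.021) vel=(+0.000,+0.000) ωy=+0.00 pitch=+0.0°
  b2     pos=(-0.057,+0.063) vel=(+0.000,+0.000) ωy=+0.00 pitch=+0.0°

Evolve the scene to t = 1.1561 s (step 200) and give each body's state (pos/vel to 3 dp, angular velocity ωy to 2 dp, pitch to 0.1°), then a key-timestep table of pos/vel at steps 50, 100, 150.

State at t = 1.1561 s:
  b1     pos=(+0.001,+0.021) vel=(+0.001,+0.000) ωy=+0.00 pitch=+0.0°
  b2     pos=(-0.071,+0.057) vel=(-0.001,-0.001) ωy=+0.04 pitch=-39.8°

Key-timestep trajectory:
   step    t(s)  b1.x    b1.z    b1.vx   b1.vz   b2.x    b2.z    b2.vx   b2.vz 
     50  0.2890   +0.000  +0.021  +0.000  +0.000   -0.060  +0.063  -0.039  -0.005
    100  0.5780   +0.000  +0.021  +0.001  +0.000   -0.070  +0.058  -0.001  +0.001
    150  0.8671   +0.000  +0.021  +0.001  +0.000   -0.071  +0.057  -0.001  -0.001


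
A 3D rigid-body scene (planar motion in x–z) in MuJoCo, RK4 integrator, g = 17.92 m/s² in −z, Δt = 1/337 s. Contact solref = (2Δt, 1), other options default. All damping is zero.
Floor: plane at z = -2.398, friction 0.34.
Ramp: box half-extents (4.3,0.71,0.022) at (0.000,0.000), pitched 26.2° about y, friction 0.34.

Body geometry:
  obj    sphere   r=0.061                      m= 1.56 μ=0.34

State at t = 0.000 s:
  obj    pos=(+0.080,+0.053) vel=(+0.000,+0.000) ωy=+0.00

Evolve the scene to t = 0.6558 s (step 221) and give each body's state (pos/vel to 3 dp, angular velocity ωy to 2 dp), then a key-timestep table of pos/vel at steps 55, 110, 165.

State at t = 0.6558 s:
  obj    pos=(+1.170,-0.483) vel=(+3.325,-1.636) ωy=+60.75

Key-timestep trajectory:
   step    t(s)  obj.x    obj.z    obj.vx   obj.vz 
     55  0.1632   +0.148  +0.020  +0.828  -0.407
    110  0.3264   +0.350  -0.080  +1.655  -0.814
    165  0.4896   +0.688  -0.246  +2.483  -1.222


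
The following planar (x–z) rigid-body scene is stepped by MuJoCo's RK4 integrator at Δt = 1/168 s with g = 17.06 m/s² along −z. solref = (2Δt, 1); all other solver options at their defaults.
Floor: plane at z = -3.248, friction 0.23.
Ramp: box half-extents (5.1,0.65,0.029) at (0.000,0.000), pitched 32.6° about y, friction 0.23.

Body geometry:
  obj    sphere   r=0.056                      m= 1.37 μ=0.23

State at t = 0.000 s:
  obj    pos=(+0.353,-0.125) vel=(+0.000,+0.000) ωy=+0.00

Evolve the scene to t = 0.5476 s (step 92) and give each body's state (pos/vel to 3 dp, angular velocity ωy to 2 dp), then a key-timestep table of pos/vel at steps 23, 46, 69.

State at t = 0.5476 s:
  obj    pos=(+1.183,-0.656) vel=(+3.030,-1.937) ωy=+64.16

Key-timestep trajectory:
   step    t(s)  obj.x    obj.z    obj.vx   obj.vz 
     23  0.1369   +0.405  -0.158  +0.758  -0.485
     46  0.2738   +0.561  -0.258  +1.515  -0.969
     69  0.4107   +0.820  -0.423  +2.272  -1.453


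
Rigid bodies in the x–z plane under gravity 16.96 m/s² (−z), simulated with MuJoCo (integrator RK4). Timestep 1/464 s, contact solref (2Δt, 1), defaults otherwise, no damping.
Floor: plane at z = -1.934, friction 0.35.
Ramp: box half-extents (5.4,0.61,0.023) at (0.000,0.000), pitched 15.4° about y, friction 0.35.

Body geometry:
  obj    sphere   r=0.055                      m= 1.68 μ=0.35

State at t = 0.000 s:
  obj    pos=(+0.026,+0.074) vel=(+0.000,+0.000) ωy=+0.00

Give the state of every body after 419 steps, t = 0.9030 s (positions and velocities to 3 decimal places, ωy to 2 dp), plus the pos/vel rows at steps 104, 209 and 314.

State at t = 0.9030 s:
  obj    pos=(+1.291,-0.275) vel=(+2.801,-0.771) ωy=+52.81

Key-timestep trajectory:
   step    t(s)  obj.x    obj.z    obj.vx   obj.vz 
    104  0.2241   +0.104  +0.052  +0.695  -0.191
    209  0.4504   +0.341  -0.013  +1.397  -0.385
    314  0.6767   +0.736  -0.122  +2.099  -0.578


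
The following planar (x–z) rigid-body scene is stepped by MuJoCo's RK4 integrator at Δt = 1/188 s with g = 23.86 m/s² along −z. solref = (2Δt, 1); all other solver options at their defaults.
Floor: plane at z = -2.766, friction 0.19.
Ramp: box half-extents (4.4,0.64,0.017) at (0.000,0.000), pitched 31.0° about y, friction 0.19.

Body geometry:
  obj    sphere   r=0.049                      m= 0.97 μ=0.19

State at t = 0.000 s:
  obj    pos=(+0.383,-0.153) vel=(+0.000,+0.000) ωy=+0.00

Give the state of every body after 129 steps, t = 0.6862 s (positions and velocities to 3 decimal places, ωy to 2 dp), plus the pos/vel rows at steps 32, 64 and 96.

State at t = 0.6862 s:
  obj    pos=(+2.155,-1.218) vel=(+5.164,-3.103) ωy=+122.86

Key-timestep trajectory:
   step    t(s)  obj.x    obj.z    obj.vx   obj.vz 
     32  0.1702   +0.492  -0.219  +1.281  -0.770
     64  0.3404   +0.819  -0.415  +2.562  -1.539
     96  0.5106   +1.364  -0.743  +3.843  -2.309


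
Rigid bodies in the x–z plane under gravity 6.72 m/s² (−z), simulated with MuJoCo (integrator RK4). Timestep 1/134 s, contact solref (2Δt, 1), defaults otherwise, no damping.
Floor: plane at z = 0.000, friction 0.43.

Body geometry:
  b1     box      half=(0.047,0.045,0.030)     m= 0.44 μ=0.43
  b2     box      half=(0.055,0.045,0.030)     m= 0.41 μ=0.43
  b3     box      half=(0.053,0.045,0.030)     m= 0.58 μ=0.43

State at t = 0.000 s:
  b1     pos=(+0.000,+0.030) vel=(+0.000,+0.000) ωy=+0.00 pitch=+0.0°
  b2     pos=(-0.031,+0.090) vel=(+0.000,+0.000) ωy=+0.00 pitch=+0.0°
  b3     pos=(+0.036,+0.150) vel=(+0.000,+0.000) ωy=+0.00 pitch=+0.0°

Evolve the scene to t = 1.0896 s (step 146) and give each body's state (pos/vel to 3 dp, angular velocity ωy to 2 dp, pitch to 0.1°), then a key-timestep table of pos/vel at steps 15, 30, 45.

State at t = 1.0896 s:
  b1     pos=(-0.002,+0.030) vel=(+0.000,+0.000) ωy=+0.00 pitch=+0.0°
  b2     pos=(-0.032,+0.090) vel=(+0.000,+0.000) ωy=+0.00 pitch=+0.0°
  b3     pos=(+0.092,+0.053) vel=(+0.000,+0.000) ωy=+0.00 pitch=+90.0°

Key-timestep trajectory:
   step    t(s)  b1.x    b1.z    b1.vx   b1.vz   b2.x    b2.z    b2.vx   b2.vz   b3.x    b3.z    b3.vx   b3.vz 
     15  0.1119   +0.000  +0.030  +0.000  +0.000   -0.031  +0.090  -0.001  +0.000   +0.043  +0.146  +0.125  -0.085
     30  0.2239   +0.000  +0.030  +0.000  +0.000   -0.031  +0.090  +0.000  +0.000   +0.061  +0.116  +0.180  -0.564
     45  0.3358   -0.002  +0.030  +0.001  +0.001   -0.032  +0.090  +0.002  +0.002   +0.093  +0.048  -0.045  +0.146


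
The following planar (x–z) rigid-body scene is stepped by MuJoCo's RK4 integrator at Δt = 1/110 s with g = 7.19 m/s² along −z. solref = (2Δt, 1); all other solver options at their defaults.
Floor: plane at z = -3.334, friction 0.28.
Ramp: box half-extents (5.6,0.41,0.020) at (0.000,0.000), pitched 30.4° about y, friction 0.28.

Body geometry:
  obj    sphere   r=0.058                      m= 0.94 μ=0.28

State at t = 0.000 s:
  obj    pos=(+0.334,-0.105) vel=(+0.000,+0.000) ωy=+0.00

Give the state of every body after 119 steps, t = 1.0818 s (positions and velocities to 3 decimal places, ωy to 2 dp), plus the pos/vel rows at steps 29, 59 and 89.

State at t = 1.0818 s:
  obj    pos=(+1.646,-0.875) vel=(+2.425,-1.423) ωy=+48.45

Key-timestep trajectory:
   step    t(s)  obj.x    obj.z    obj.vx   obj.vz 
     29  0.2636   +0.412  -0.151  +0.591  -0.347
     59  0.5364   +0.656  -0.295  +1.202  -0.705
     89  0.8091   +1.068  -0.536  +1.814  -1.064


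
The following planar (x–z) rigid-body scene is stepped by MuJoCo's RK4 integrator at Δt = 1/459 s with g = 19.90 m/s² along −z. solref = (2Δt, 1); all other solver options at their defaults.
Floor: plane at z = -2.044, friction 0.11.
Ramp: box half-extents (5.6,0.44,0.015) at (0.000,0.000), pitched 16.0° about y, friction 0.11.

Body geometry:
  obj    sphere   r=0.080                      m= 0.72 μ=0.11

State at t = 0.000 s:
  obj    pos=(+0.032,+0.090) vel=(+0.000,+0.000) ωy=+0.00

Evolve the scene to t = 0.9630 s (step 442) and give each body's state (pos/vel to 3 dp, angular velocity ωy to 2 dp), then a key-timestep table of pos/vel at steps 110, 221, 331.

State at t = 0.9630 s:
  obj    pos=(+1.778,-0.411) vel=(+3.627,-1.040) ωy=+47.16

Key-timestep trajectory:
   step    t(s)  obj.x    obj.z    obj.vx   obj.vz 
    110  0.2397   +0.140  +0.059  +0.903  -0.259
    221  0.4815   +0.469  -0.036  +1.814  -0.520
    331  0.7211   +1.011  -0.191  +2.716  -0.779


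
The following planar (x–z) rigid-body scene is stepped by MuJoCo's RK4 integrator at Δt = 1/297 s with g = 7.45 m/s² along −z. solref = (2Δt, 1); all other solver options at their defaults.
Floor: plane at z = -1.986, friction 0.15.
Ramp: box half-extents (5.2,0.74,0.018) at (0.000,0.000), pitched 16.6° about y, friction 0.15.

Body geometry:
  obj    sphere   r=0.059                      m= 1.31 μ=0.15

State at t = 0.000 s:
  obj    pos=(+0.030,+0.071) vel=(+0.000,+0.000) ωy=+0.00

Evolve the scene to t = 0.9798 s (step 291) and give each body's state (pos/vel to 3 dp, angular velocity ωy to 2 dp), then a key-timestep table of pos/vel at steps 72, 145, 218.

State at t = 0.9798 s:
  obj    pos=(+0.729,-0.137) vel=(+1.428,-0.426) ωy=+25.24

Key-timestep trajectory:
   step    t(s)  obj.x    obj.z    obj.vx   obj.vz 
     72  0.2424   +0.073  +0.059  +0.353  -0.105
    145  0.4882   +0.204  +0.020  +0.711  -0.212
    218  0.7340   +0.423  -0.046  +1.069  -0.319


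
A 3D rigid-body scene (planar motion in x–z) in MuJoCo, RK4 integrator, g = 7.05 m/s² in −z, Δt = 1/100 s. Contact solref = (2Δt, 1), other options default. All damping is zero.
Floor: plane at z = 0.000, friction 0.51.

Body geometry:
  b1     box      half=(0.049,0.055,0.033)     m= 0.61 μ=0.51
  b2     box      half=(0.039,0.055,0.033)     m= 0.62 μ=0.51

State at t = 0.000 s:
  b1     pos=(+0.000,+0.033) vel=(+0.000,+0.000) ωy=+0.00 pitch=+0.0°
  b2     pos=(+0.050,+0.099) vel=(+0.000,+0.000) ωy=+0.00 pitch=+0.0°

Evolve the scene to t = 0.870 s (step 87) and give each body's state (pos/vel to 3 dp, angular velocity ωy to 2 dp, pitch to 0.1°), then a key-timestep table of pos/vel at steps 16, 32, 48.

State at t = 0.870 s:
  b1     pos=(+0.000,+0.033) vel=(+0.000,+0.000) ωy=+0.00 pitch=+0.0°
  b2     pos=(+0.092,+0.039) vel=(+0.000,+0.000) ωy=+0.00 pitch=+90.0°

Key-timestep trajectory:
   step    t(s)  b1.x    b1.z    b1.vx   b1.vz   b2.x    b2.z    b2.vx   b2.vz 
     16  0.1600   +0.000  +0.033  +0.000  +0.000   +0.052  +0.099  +0.030  -0.002
     32  0.3200   +0.000  +0.033  +0.000  +0.000   +0.065  +0.095  +0.159  -0.076
     48  0.4800   +0.000  +0.033  +0.000  +0.000   +0.095  +0.032  -0.021  +0.005


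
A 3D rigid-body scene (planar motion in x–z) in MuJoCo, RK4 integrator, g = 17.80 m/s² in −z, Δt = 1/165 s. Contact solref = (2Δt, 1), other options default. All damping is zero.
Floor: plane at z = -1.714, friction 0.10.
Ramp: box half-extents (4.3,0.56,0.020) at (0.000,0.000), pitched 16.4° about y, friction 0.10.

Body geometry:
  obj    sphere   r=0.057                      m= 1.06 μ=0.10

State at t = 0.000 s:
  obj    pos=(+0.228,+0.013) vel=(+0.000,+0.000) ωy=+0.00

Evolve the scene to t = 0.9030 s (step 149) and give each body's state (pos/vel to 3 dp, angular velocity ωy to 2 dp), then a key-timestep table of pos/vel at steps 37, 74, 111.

State at t = 0.9030 s:
  obj    pos=(+1.633,-0.400) vel=(+3.110,-0.915) ωy=+56.85

Key-timestep trajectory:
   step    t(s)  obj.x    obj.z    obj.vx   obj.vz 
     37  0.2242   +0.315  -0.012  +0.773  -0.227
     74  0.4485   +0.575  -0.089  +1.545  -0.455
    111  0.6727   +1.008  -0.216  +2.317  -0.682


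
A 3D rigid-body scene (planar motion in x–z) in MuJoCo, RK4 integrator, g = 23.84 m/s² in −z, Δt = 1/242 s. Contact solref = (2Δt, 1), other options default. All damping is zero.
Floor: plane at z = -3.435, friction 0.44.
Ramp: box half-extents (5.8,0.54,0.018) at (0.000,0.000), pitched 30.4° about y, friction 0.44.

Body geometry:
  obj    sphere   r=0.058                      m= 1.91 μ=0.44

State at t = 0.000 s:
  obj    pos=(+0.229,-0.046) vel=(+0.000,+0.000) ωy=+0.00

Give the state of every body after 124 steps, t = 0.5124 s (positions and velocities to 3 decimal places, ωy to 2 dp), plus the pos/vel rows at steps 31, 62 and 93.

State at t = 0.5124 s:
  obj    pos=(+1.205,-0.619) vel=(+3.808,-2.234) ωy=+76.11

Key-timestep trajectory:
   step    t(s)  obj.x    obj.z    obj.vx   obj.vz 
     31  0.1281   +0.290  -0.082  +0.952  -0.559
     62  0.2562   +0.473  -0.189  +1.904  -1.117
     93  0.3843   +0.778  -0.368  +2.856  -1.676


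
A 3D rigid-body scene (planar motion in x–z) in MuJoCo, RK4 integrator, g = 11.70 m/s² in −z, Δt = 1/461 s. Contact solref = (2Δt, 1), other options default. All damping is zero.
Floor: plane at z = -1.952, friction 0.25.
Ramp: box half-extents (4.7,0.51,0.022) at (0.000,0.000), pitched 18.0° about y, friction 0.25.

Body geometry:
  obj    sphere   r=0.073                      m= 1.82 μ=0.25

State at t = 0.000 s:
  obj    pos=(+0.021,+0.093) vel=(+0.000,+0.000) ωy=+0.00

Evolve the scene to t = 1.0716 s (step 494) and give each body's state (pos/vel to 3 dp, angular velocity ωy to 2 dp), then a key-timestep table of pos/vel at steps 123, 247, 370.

State at t = 1.0716 s:
  obj    pos=(+1.431,-0.365) vel=(+2.632,-0.855) ωy=+37.91

Key-timestep trajectory:
   step    t(s)  obj.x    obj.z    obj.vx   obj.vz 
    123  0.2668   +0.108  +0.065  +0.655  -0.213
    247  0.5358   +0.374  -0.021  +1.316  -0.428
    370  0.8026   +0.812  -0.164  +1.971  -0.641
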